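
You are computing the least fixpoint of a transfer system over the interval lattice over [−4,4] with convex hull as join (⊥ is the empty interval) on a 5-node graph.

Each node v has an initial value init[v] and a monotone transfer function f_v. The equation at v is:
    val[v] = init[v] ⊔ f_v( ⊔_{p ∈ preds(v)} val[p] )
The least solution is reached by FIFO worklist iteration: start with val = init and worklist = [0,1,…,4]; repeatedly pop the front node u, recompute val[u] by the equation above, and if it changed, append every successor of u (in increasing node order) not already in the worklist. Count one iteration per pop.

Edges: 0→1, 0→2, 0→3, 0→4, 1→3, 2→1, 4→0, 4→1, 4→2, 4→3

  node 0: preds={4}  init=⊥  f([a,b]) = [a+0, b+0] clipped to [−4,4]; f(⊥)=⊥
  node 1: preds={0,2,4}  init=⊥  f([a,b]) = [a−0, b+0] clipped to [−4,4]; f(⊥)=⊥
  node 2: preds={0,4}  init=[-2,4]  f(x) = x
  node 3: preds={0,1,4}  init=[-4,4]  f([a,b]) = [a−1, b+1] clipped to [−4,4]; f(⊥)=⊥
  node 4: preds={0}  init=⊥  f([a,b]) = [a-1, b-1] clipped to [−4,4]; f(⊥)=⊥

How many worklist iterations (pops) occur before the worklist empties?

5

Worklist (5 pops):
  #1 pop 0: in=⊥ → ⊥ (no change)
  #2 pop 1: in=[-2,4] → [-2,4] (was ⊥); enqueue []
  #3 pop 2: in=⊥ → [-2,4] (no change)
  #4 pop 3: in=[-2,4] → [-4,4] (no change)
  #5 pop 4: in=⊥ → ⊥ (no change)

Fixpoint:
  val[0] = ⊥
  val[1] = [-2,4]
  val[2] = [-2,4]
  val[3] = [-4,4]
  val[4] = ⊥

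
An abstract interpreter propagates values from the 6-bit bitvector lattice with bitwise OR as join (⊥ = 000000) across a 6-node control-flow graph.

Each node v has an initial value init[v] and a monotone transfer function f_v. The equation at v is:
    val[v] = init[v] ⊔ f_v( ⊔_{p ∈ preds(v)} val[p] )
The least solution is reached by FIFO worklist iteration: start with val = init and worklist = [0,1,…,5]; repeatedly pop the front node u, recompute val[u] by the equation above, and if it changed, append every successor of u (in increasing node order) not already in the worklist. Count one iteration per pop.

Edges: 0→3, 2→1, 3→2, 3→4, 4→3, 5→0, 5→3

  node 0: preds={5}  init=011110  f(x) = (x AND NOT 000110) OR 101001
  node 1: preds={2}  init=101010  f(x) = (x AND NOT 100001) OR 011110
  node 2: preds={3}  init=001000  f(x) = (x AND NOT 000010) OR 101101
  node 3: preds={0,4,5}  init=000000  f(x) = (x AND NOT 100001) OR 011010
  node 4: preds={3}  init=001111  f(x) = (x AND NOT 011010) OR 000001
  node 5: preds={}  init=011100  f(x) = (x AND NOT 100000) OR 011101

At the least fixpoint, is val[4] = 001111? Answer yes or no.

yes

Trace (11 dequeues):
  [1] u=0 | in 011100 | out 111111 | prev 011110 | push {}
  [2] u=1 | in 001000 | out 111110 | prev 101010 | push {}
  [3] u=2 | in 000000 | out 101101 | prev 001000 | push {1}
  [4] u=3 | in 111111 | out 011110 | prev 000000 | push {2}
  [5] u=4 | in 011110 | out 001111 | ==
  [6] u=5 | in 000000 | out 011101 | prev 011100 | push {0,3}
  [7] u=1 | in 101101 | out 111110 | ==
  [8] u=2 | in 011110 | out 111101 | prev 101101 | push {1}
  [9] u=0 | in 011101 | out 111111 | ==
  [10] u=3 | in 111111 | out 011110 | ==
  [11] u=1 | in 111101 | out 111110 | ==

Converged values:
  [0] 111111
  [1] 111110
  [2] 111101
  [3] 011110
  [4] 001111
  [5] 011101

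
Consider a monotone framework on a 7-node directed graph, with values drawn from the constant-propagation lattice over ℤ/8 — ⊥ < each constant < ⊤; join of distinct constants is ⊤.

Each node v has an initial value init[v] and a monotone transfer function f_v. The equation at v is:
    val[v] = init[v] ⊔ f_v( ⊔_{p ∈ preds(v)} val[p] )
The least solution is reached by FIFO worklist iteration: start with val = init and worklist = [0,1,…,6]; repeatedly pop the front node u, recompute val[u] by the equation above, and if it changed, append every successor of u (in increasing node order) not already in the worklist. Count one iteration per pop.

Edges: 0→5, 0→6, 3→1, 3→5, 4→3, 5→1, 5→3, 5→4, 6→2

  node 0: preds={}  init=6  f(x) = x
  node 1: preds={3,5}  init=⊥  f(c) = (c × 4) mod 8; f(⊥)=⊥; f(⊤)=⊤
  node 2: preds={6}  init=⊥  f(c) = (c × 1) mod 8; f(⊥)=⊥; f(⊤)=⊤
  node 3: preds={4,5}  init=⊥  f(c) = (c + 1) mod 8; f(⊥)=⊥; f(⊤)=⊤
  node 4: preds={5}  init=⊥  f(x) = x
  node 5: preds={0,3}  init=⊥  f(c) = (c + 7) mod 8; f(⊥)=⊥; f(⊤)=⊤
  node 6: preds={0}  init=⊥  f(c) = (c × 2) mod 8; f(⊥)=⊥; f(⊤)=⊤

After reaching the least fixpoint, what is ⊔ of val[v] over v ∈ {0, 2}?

Trace (14 dequeues):
  [1] u=0 | in ⊥ | out 6 | ==
  [2] u=1 | in ⊥ | out ⊥ | ==
  [3] u=2 | in ⊥ | out ⊥ | ==
  [4] u=3 | in ⊥ | out ⊥ | ==
  [5] u=4 | in ⊥ | out ⊥ | ==
  [6] u=5 | in 6 | out 5 | prev ⊥ | push {1,3,4}
  [7] u=6 | in 6 | out 4 | prev ⊥ | push {2}
  [8] u=1 | in 5 | out 4 | prev ⊥ | push {}
  [9] u=3 | in 5 | out 6 | prev ⊥ | push {1,5}
  [10] u=4 | in 5 | out 5 | prev ⊥ | push {3}
  [11] u=2 | in 4 | out 4 | prev ⊥ | push {}
  [12] u=1 | in ⊤ | out ⊤ | prev 4 | push {}
  [13] u=5 | in 6 | out 5 | ==
  [14] u=3 | in 5 | out 6 | ==

Converged values:
  [0] 6
  [1] ⊤
  [2] 4
  [3] 6
  [4] 5
  [5] 5
  [6] 4

⊤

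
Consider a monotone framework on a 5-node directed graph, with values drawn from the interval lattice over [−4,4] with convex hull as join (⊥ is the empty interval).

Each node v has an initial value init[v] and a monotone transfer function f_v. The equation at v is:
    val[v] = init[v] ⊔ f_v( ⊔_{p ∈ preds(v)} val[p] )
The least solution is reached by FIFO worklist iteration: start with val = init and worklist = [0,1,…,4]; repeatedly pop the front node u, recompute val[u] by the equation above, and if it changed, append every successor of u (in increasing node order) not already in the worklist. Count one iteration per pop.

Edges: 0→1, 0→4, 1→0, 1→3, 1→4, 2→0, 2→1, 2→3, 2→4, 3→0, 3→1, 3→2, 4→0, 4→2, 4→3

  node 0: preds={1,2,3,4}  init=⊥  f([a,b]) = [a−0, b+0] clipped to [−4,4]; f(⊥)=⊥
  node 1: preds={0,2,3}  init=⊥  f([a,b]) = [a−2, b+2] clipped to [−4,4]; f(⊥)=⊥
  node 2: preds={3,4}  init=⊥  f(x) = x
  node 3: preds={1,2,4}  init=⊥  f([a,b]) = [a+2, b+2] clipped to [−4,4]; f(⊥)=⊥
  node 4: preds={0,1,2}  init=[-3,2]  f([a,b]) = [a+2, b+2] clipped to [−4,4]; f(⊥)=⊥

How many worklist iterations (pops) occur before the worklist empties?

12

Trace (12 dequeues):
  [1] u=0 | in [-3,2] | out [-3,2] | prev ⊥ | push {}
  [2] u=1 | in [-3,2] | out [-4,4] | prev ⊥ | push {0}
  [3] u=2 | in [-3,2] | out [-3,2] | prev ⊥ | push {1}
  [4] u=3 | in [-4,4] | out [-2,4] | prev ⊥ | push {2}
  [5] u=4 | in [-4,4] | out [-3,4] | prev [-3,2] | push {3}
  [6] u=0 | in [-4,4] | out [-4,4] | prev [-3,2] | push {4}
  [7] u=1 | in [-4,4] | out [-4,4] | ==
  [8] u=2 | in [-3,4] | out [-3,4] | prev [-3,2] | push {0,1}
  [9] u=3 | in [-4,4] | out [-2,4] | ==
  [10] u=4 | in [-4,4] | out [-3,4] | ==
  [11] u=0 | in [-4,4] | out [-4,4] | ==
  [12] u=1 | in [-4,4] | out [-4,4] | ==

Converged values:
  [0] [-4,4]
  [1] [-4,4]
  [2] [-3,4]
  [3] [-2,4]
  [4] [-3,4]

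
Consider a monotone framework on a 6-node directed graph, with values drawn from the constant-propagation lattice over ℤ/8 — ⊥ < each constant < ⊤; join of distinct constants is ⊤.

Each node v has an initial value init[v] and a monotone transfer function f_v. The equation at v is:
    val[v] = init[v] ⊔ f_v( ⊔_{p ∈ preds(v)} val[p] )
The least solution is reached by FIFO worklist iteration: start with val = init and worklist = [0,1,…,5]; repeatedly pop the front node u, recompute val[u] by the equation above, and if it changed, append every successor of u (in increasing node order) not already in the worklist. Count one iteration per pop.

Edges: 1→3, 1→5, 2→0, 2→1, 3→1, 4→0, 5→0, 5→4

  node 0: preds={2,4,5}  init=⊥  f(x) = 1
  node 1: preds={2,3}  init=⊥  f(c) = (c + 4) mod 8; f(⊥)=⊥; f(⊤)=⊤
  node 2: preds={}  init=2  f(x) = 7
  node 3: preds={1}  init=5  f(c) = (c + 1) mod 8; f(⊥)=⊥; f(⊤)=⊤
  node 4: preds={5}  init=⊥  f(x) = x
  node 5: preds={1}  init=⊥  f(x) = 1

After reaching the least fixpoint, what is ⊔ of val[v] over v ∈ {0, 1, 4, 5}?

Trace (10 dequeues):
  [1] u=0 | in 2 | out 1 | prev ⊥ | push {}
  [2] u=1 | in ⊤ | out ⊤ | prev ⊥ | push {}
  [3] u=2 | in ⊥ | out ⊤ | prev 2 | push {0,1}
  [4] u=3 | in ⊤ | out ⊤ | prev 5 | push {}
  [5] u=4 | in ⊥ | out ⊥ | ==
  [6] u=5 | in ⊤ | out 1 | prev ⊥ | push {4}
  [7] u=0 | in ⊤ | out 1 | ==
  [8] u=1 | in ⊤ | out ⊤ | ==
  [9] u=4 | in 1 | out 1 | prev ⊥ | push {0}
  [10] u=0 | in ⊤ | out 1 | ==

Converged values:
  [0] 1
  [1] ⊤
  [2] ⊤
  [3] ⊤
  [4] 1
  [5] 1

⊤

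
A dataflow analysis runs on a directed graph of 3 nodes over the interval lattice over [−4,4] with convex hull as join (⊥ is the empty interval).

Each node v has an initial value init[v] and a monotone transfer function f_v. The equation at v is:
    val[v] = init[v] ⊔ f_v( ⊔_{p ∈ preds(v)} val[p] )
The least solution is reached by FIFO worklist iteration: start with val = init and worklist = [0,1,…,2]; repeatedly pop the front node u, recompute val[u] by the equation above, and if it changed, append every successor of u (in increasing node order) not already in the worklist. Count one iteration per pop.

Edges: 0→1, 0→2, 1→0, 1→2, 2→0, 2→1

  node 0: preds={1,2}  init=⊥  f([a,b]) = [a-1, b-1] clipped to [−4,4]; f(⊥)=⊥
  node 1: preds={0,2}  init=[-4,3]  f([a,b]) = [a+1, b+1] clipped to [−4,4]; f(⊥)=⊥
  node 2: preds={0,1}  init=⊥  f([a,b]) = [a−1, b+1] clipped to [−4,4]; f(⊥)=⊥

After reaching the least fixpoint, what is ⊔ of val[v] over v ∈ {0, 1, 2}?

Worklist (7 pops):
  #1 pop 0: in=[-4,3] → [-4,2] (was ⊥); enqueue []
  #2 pop 1: in=[-4,2] → [-4,3] (no change)
  #3 pop 2: in=[-4,3] → [-4,4] (was ⊥); enqueue [0,1]
  #4 pop 0: in=[-4,4] → [-4,3] (was [-4,2]); enqueue [2]
  #5 pop 1: in=[-4,4] → [-4,4] (was [-4,3]); enqueue [0]
  #6 pop 2: in=[-4,4] → [-4,4] (no change)
  #7 pop 0: in=[-4,4] → [-4,3] (no change)

Fixpoint:
  val[0] = [-4,3]
  val[1] = [-4,4]
  val[2] = [-4,4]

[-4,4]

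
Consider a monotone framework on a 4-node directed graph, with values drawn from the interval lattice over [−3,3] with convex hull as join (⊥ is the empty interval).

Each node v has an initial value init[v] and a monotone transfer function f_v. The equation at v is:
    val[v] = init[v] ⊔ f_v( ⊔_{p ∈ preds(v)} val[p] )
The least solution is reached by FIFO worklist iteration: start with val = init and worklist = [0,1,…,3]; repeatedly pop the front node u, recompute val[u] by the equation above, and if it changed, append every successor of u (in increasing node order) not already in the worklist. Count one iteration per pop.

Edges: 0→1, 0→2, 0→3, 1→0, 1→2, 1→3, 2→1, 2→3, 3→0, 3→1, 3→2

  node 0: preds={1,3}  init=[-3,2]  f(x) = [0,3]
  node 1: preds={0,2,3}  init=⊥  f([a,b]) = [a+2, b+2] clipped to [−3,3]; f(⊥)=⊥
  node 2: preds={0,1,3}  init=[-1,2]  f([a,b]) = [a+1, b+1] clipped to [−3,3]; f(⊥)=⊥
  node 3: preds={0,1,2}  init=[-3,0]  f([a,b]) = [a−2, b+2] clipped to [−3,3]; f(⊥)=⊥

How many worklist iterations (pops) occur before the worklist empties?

7

Worklist (7 pops):
  #1 pop 0: in=[-3,0] → [-3,3] (was [-3,2]); enqueue []
  #2 pop 1: in=[-3,3] → [-1,3] (was ⊥); enqueue [0]
  #3 pop 2: in=[-3,3] → [-2,3] (was [-1,2]); enqueue [1]
  #4 pop 3: in=[-3,3] → [-3,3] (was [-3,0]); enqueue [2]
  #5 pop 0: in=[-3,3] → [-3,3] (no change)
  #6 pop 1: in=[-3,3] → [-1,3] (no change)
  #7 pop 2: in=[-3,3] → [-2,3] (no change)

Fixpoint:
  val[0] = [-3,3]
  val[1] = [-1,3]
  val[2] = [-2,3]
  val[3] = [-3,3]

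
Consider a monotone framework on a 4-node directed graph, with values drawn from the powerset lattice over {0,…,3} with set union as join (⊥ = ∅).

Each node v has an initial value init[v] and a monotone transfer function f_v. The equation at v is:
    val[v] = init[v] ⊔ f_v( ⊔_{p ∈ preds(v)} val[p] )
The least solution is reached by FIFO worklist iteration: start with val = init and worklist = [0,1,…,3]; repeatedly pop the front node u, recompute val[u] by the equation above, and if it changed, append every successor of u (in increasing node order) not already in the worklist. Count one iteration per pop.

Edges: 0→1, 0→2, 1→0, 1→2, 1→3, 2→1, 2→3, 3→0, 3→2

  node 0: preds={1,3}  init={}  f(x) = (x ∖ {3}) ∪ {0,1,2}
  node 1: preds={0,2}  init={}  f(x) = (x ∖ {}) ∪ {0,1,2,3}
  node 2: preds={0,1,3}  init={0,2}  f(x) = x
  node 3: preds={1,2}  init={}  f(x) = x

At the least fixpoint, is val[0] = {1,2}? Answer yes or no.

no

Worklist (7 pops):
  #1 pop 0: in={} → {0,1,2} (was {}); enqueue []
  #2 pop 1: in={0,1,2} → {0,1,2,3} (was {}); enqueue [0]
  #3 pop 2: in={0,1,2,3} → {0,1,2,3} (was {0,2}); enqueue [1]
  #4 pop 3: in={0,1,2,3} → {0,1,2,3} (was {}); enqueue [2]
  #5 pop 0: in={0,1,2,3} → {0,1,2} (no change)
  #6 pop 1: in={0,1,2,3} → {0,1,2,3} (no change)
  #7 pop 2: in={0,1,2,3} → {0,1,2,3} (no change)

Fixpoint:
  val[0] = {0,1,2}
  val[1] = {0,1,2,3}
  val[2] = {0,1,2,3}
  val[3] = {0,1,2,3}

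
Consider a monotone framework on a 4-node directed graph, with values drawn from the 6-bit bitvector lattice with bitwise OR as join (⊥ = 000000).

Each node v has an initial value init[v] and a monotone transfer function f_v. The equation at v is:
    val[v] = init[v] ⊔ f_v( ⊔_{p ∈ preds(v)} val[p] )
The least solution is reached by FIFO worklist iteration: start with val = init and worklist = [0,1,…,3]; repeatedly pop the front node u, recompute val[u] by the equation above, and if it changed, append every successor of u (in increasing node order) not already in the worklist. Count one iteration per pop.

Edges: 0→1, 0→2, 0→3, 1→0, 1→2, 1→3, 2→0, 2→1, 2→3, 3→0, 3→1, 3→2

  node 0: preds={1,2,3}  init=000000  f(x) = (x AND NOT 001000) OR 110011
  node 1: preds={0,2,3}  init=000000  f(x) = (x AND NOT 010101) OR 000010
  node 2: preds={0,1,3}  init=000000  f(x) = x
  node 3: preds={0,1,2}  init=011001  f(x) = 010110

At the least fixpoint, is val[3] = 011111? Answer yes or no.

Iteration log — 10 steps:
  step 1. node 0  ⊔preds=011001  new=110011  old=000000  +wl: 
  step 2. node 1  ⊔preds=111011  new=101010  old=000000  +wl: 0
  step 3. node 2  ⊔preds=111011  new=111011  old=000000  +wl: 1
  step 4. node 3  ⊔preds=111011  new=011111  old=011001  +wl: 2
  step 5. node 0  ⊔preds=111111  new=110111  old=110011  +wl: 3
  step 6. node 1  ⊔preds=111111  new=101010  stable
  step 7. node 2  ⊔preds=111111  new=111111  old=111011  +wl: 0,1
  step 8. node 3  ⊔preds=111111  new=011111  stable
  step 9. node 0  ⊔preds=111111  new=110111  stable
  step 10. node 1  ⊔preds=111111  new=101010  stable

Least fixpoint reached:
  node 0: 110111
  node 1: 101010
  node 2: 111111
  node 3: 011111

yes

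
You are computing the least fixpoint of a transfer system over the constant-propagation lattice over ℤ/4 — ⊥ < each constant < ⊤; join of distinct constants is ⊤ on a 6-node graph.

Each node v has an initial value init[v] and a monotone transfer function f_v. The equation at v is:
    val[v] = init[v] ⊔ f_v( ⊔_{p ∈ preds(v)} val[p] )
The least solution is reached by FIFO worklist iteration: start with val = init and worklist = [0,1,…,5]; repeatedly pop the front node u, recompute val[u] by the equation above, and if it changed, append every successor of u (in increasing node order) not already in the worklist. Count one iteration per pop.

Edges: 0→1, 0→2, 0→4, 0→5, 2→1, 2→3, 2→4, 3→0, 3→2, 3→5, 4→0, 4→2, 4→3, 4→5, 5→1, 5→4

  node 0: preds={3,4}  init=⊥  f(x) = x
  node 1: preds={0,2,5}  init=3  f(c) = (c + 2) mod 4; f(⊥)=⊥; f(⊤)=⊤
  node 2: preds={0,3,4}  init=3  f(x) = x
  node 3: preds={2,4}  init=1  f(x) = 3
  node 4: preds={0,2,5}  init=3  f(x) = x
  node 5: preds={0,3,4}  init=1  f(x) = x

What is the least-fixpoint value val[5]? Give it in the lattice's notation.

Trace (11 dequeues):
  [1] u=0 | in ⊤ | out ⊤ | prev ⊥ | push {}
  [2] u=1 | in ⊤ | out ⊤ | prev 3 | push {}
  [3] u=2 | in ⊤ | out ⊤ | prev 3 | push {1}
  [4] u=3 | in ⊤ | out ⊤ | prev 1 | push {0,2}
  [5] u=4 | in ⊤ | out ⊤ | prev 3 | push {3}
  [6] u=5 | in ⊤ | out ⊤ | prev 1 | push {4}
  [7] u=1 | in ⊤ | out ⊤ | ==
  [8] u=0 | in ⊤ | out ⊤ | ==
  [9] u=2 | in ⊤ | out ⊤ | ==
  [10] u=3 | in ⊤ | out ⊤ | ==
  [11] u=4 | in ⊤ | out ⊤ | ==

Converged values:
  [0] ⊤
  [1] ⊤
  [2] ⊤
  [3] ⊤
  [4] ⊤
  [5] ⊤

⊤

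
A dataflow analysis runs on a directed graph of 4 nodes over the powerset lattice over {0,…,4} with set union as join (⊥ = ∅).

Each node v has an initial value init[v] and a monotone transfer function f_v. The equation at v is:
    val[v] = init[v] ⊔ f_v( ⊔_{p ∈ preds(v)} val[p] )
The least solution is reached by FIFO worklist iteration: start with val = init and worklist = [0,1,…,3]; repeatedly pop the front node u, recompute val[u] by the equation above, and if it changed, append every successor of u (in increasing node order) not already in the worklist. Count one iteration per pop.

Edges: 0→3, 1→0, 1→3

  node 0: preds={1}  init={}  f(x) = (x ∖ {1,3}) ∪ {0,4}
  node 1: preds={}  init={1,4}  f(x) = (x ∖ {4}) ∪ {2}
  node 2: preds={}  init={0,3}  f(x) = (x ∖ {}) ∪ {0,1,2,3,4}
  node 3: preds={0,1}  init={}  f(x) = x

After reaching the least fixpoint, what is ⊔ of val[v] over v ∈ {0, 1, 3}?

Trace (6 dequeues):
  [1] u=0 | in {1,4} | out {0,4} | prev {} | push {}
  [2] u=1 | in {} | out {1,2,4} | prev {1,4} | push {0}
  [3] u=2 | in {} | out {0,1,2,3,4} | prev {0,3} | push {}
  [4] u=3 | in {0,1,2,4} | out {0,1,2,4} | prev {} | push {}
  [5] u=0 | in {1,2,4} | out {0,2,4} | prev {0,4} | push {3}
  [6] u=3 | in {0,1,2,4} | out {0,1,2,4} | ==

Converged values:
  [0] {0,2,4}
  [1] {1,2,4}
  [2] {0,1,2,3,4}
  [3] {0,1,2,4}

{0,1,2,4}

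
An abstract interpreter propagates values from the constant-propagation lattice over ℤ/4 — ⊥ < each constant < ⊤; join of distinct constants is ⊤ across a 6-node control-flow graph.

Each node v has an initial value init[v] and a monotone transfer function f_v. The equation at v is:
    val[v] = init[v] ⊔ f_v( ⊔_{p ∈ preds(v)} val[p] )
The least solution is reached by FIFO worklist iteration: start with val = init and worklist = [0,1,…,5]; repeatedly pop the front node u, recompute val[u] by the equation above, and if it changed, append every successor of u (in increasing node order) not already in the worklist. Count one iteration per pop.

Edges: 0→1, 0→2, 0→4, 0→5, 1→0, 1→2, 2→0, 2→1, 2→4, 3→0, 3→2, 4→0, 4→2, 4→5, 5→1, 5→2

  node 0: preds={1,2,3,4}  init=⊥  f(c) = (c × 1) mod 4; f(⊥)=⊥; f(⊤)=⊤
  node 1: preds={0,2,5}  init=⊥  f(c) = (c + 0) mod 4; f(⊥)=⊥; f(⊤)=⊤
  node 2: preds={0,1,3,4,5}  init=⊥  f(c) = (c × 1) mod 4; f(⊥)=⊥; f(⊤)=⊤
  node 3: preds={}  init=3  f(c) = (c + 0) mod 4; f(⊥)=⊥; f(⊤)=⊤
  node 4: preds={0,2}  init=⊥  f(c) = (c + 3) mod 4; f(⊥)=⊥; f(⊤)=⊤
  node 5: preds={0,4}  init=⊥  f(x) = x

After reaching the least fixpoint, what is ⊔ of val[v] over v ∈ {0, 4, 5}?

⊤

Trace (14 dequeues):
  [1] u=0 | in 3 | out 3 | prev ⊥ | push {}
  [2] u=1 | in 3 | out 3 | prev ⊥ | push {0}
  [3] u=2 | in 3 | out 3 | prev ⊥ | push {1}
  [4] u=3 | in ⊥ | out 3 | ==
  [5] u=4 | in 3 | out 2 | prev ⊥ | push {2}
  [6] u=5 | in ⊤ | out ⊤ | prev ⊥ | push {}
  [7] u=0 | in ⊤ | out ⊤ | prev 3 | push {4,5}
  [8] u=1 | in ⊤ | out ⊤ | prev 3 | push {0}
  [9] u=2 | in ⊤ | out ⊤ | prev 3 | push {1}
  [10] u=4 | in ⊤ | out ⊤ | prev 2 | push {2}
  [11] u=5 | in ⊤ | out ⊤ | ==
  [12] u=0 | in ⊤ | out ⊤ | ==
  [13] u=1 | in ⊤ | out ⊤ | ==
  [14] u=2 | in ⊤ | out ⊤ | ==

Converged values:
  [0] ⊤
  [1] ⊤
  [2] ⊤
  [3] 3
  [4] ⊤
  [5] ⊤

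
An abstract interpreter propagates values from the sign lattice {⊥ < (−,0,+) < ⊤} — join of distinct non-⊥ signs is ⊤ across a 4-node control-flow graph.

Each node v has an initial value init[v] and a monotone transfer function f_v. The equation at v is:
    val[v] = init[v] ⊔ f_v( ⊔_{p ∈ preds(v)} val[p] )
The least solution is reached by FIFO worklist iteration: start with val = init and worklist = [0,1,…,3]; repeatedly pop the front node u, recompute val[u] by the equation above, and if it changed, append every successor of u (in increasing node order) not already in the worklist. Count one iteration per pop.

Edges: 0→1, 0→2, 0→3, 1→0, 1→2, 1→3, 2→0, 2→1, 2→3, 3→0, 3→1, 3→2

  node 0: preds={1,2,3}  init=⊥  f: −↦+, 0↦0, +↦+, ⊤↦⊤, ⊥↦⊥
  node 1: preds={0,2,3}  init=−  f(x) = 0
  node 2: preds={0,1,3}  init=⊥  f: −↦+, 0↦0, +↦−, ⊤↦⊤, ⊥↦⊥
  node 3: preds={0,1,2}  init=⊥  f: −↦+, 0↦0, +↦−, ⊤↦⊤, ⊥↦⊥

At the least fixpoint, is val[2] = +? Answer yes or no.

Trace (8 dequeues):
  [1] u=0 | in − | out + | prev ⊥ | push {}
  [2] u=1 | in + | out ⊤ | prev − | push {0}
  [3] u=2 | in ⊤ | out ⊤ | prev ⊥ | push {1}
  [4] u=3 | in ⊤ | out ⊤ | prev ⊥ | push {2}
  [5] u=0 | in ⊤ | out ⊤ | prev + | push {3}
  [6] u=1 | in ⊤ | out ⊤ | ==
  [7] u=2 | in ⊤ | out ⊤ | ==
  [8] u=3 | in ⊤ | out ⊤ | ==

Converged values:
  [0] ⊤
  [1] ⊤
  [2] ⊤
  [3] ⊤

no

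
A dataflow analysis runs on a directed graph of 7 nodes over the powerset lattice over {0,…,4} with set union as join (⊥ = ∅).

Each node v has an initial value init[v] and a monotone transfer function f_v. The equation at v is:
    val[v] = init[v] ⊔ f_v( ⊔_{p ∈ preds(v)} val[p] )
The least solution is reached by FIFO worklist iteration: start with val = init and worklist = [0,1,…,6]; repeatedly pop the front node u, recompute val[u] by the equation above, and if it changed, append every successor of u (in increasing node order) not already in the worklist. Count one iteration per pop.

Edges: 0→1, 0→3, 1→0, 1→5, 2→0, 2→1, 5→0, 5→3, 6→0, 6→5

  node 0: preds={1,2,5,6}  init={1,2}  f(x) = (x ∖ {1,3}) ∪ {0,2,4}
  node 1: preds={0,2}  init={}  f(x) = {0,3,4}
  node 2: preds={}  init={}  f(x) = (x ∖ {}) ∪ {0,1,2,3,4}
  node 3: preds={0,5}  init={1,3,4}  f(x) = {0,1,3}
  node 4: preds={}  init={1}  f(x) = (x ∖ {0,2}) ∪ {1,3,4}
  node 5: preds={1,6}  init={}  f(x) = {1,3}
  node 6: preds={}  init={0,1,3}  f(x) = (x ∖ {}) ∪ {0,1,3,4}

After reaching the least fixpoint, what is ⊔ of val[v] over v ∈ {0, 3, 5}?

{0,1,2,3,4}

Worklist (11 pops):
  #1 pop 0: in={0,1,3} → {0,1,2,4} (was {1,2}); enqueue []
  #2 pop 1: in={0,1,2,4} → {0,3,4} (was {}); enqueue [0]
  #3 pop 2: in={} → {0,1,2,3,4} (was {}); enqueue [1]
  #4 pop 3: in={0,1,2,4} → {0,1,3,4} (was {1,3,4}); enqueue []
  #5 pop 4: in={} → {1,3,4} (was {1}); enqueue []
  #6 pop 5: in={0,1,3,4} → {1,3} (was {}); enqueue [3]
  #7 pop 6: in={} → {0,1,3,4} (was {0,1,3}); enqueue [5]
  #8 pop 0: in={0,1,2,3,4} → {0,1,2,4} (no change)
  #9 pop 1: in={0,1,2,3,4} → {0,3,4} (no change)
  #10 pop 3: in={0,1,2,3,4} → {0,1,3,4} (no change)
  #11 pop 5: in={0,1,3,4} → {1,3} (no change)

Fixpoint:
  val[0] = {0,1,2,4}
  val[1] = {0,3,4}
  val[2] = {0,1,2,3,4}
  val[3] = {0,1,3,4}
  val[4] = {1,3,4}
  val[5] = {1,3}
  val[6] = {0,1,3,4}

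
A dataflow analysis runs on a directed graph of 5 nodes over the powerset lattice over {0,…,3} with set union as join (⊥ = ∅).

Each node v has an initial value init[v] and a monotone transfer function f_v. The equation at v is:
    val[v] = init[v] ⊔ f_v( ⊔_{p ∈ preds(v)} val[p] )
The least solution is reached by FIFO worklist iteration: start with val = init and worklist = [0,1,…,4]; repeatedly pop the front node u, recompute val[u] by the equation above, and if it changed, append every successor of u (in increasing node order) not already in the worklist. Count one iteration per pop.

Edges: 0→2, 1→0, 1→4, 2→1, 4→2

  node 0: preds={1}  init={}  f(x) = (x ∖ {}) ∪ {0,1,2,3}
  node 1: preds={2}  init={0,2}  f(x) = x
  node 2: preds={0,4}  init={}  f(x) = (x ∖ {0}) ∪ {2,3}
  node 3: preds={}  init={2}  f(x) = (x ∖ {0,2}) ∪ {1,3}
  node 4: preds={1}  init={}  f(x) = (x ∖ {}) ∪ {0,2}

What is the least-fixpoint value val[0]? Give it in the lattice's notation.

{0,1,2,3}

Trace (10 dequeues):
  [1] u=0 | in {0,2} | out {0,1,2,3} | prev {} | push {}
  [2] u=1 | in {} | out {0,2} | ==
  [3] u=2 | in {0,1,2,3} | out {1,2,3} | prev {} | push {1}
  [4] u=3 | in {} | out {1,2,3} | prev {2} | push {}
  [5] u=4 | in {0,2} | out {0,2} | prev {} | push {2}
  [6] u=1 | in {1,2,3} | out {0,1,2,3} | prev {0,2} | push {0,4}
  [7] u=2 | in {0,1,2,3} | out {1,2,3} | ==
  [8] u=0 | in {0,1,2,3} | out {0,1,2,3} | ==
  [9] u=4 | in {0,1,2,3} | out {0,1,2,3} | prev {0,2} | push {2}
  [10] u=2 | in {0,1,2,3} | out {1,2,3} | ==

Converged values:
  [0] {0,1,2,3}
  [1] {0,1,2,3}
  [2] {1,2,3}
  [3] {1,2,3}
  [4] {0,1,2,3}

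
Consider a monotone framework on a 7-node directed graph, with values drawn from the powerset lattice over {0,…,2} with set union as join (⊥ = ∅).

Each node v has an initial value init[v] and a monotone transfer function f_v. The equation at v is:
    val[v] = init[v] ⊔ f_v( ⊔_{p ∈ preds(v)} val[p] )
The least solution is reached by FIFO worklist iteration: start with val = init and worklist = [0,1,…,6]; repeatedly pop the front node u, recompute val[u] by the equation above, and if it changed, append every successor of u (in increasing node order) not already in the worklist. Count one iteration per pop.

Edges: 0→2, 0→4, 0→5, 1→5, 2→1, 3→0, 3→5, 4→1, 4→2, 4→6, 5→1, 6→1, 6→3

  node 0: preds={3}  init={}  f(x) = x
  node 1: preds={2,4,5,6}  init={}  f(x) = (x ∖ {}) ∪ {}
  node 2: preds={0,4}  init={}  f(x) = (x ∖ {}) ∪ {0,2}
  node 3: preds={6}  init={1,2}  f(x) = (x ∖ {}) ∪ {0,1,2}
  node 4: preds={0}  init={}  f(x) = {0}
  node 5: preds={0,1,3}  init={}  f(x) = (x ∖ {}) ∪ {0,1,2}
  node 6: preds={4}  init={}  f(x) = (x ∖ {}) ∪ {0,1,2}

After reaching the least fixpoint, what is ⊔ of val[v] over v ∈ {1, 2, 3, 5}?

Iteration log — 13 steps:
  step 1. node 0  ⊔preds={1,2}  new={1,2}  old={}  +wl: 
  step 2. node 1  ⊔preds={}  new={}  stable
  step 3. node 2  ⊔preds={1,2}  new={0,1,2}  old={}  +wl: 1
  step 4. node 3  ⊔preds={}  new={0,1,2}  old={1,2}  +wl: 0
  step 5. node 4  ⊔preds={1,2}  new={0}  old={}  +wl: 2
  step 6. node 5  ⊔preds={0,1,2}  new={0,1,2}  old={}  +wl: 
  step 7. node 6  ⊔preds={0}  new={0,1,2}  old={}  +wl: 3
  step 8. node 1  ⊔preds={0,1,2}  new={0,1,2}  old={}  +wl: 5
  step 9. node 0  ⊔preds={0,1,2}  new={0,1,2}  old={1,2}  +wl: 4
  step 10. node 2  ⊔preds={0,1,2}  new={0,1,2}  stable
  step 11. node 3  ⊔preds={0,1,2}  new={0,1,2}  stable
  step 12. node 5  ⊔preds={0,1,2}  new={0,1,2}  stable
  step 13. node 4  ⊔preds={0,1,2}  new={0}  stable

Least fixpoint reached:
  node 0: {0,1,2}
  node 1: {0,1,2}
  node 2: {0,1,2}
  node 3: {0,1,2}
  node 4: {0}
  node 5: {0,1,2}
  node 6: {0,1,2}

{0,1,2}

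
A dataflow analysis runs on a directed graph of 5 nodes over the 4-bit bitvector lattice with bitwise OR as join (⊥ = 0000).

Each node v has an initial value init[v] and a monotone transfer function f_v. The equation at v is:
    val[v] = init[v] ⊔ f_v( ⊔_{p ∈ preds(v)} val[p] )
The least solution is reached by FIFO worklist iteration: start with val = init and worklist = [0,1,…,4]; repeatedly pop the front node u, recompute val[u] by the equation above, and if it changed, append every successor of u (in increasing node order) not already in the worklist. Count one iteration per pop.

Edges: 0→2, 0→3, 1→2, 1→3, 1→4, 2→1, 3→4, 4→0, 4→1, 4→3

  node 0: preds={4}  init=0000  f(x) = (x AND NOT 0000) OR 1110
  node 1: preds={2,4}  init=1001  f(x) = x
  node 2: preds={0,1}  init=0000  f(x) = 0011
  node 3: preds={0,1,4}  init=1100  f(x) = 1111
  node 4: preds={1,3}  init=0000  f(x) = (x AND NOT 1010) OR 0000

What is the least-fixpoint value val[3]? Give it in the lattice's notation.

Worklist (10 pops):
  #1 pop 0: in=0000 → 1110 (was 0000); enqueue []
  #2 pop 1: in=0000 → 1001 (no change)
  #3 pop 2: in=1111 → 0011 (was 0000); enqueue [1]
  #4 pop 3: in=1111 → 1111 (was 1100); enqueue []
  #5 pop 4: in=1111 → 0101 (was 0000); enqueue [0,3]
  #6 pop 1: in=0111 → 1111 (was 1001); enqueue [2,4]
  #7 pop 0: in=0101 → 1111 (was 1110); enqueue []
  #8 pop 3: in=1111 → 1111 (no change)
  #9 pop 2: in=1111 → 0011 (no change)
  #10 pop 4: in=1111 → 0101 (no change)

Fixpoint:
  val[0] = 1111
  val[1] = 1111
  val[2] = 0011
  val[3] = 1111
  val[4] = 0101

1111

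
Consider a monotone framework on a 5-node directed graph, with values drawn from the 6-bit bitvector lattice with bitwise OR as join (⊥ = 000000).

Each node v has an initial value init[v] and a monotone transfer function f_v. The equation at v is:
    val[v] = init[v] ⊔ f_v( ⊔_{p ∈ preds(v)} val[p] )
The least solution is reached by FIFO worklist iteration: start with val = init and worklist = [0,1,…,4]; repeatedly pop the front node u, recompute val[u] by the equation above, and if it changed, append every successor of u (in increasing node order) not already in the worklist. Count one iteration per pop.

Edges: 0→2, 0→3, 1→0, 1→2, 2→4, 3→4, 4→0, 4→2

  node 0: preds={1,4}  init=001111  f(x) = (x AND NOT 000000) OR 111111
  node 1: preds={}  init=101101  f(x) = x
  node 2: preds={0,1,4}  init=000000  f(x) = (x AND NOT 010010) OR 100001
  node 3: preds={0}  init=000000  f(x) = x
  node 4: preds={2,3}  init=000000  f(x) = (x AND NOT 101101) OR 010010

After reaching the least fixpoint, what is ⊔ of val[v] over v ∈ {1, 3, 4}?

Iteration log — 7 steps:
  step 1. node 0  ⊔preds=101101  new=111111  old=001111  +wl: 
  step 2. node 1  ⊔preds=000000  new=101101  stable
  step 3. node 2  ⊔preds=111111  new=101101  old=000000  +wl: 
  step 4. node 3  ⊔preds=111111  new=111111  old=000000  +wl: 
  step 5. node 4  ⊔preds=111111  new=010010  old=000000  +wl: 0,2
  step 6. node 0  ⊔preds=111111  new=111111  stable
  step 7. node 2  ⊔preds=111111  new=101101  stable

Least fixpoint reached:
  node 0: 111111
  node 1: 101101
  node 2: 101101
  node 3: 111111
  node 4: 010010

111111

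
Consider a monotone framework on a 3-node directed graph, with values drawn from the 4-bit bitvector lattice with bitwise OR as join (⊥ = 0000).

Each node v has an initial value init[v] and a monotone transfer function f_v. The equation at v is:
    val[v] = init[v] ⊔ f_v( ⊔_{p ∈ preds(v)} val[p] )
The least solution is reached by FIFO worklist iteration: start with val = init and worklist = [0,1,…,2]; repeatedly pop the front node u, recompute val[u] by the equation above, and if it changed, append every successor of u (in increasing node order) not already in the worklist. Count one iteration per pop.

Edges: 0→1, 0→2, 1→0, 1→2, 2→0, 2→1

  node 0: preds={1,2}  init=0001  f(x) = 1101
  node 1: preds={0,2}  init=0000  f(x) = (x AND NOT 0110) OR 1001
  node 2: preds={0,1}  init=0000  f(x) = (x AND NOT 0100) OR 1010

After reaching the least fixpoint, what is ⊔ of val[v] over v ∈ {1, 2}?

Worklist (5 pops):
  #1 pop 0: in=0000 → 1101 (was 0001); enqueue []
  #2 pop 1: in=1101 → 1001 (was 0000); enqueue [0]
  #3 pop 2: in=1101 → 1011 (was 0000); enqueue [1]
  #4 pop 0: in=1011 → 1101 (no change)
  #5 pop 1: in=1111 → 1001 (no change)

Fixpoint:
  val[0] = 1101
  val[1] = 1001
  val[2] = 1011

1011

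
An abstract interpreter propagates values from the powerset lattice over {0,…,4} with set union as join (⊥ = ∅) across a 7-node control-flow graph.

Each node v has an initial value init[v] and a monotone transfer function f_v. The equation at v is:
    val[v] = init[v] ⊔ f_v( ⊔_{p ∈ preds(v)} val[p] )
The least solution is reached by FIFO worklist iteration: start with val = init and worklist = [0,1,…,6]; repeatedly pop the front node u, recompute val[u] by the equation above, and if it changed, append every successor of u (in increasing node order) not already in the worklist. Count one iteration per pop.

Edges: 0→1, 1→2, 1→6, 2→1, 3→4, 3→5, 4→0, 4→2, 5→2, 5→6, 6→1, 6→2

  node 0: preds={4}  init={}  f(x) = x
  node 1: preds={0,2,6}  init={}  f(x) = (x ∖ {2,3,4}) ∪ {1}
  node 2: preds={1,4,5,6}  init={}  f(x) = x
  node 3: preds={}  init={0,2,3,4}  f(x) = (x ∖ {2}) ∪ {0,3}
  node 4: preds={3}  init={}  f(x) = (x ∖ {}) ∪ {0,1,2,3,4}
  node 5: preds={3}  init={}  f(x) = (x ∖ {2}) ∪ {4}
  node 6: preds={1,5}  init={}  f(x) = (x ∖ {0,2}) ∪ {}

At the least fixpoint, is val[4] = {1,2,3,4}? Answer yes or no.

no

Worklist (13 pops):
  #1 pop 0: in={} → {} (no change)
  #2 pop 1: in={} → {1} (was {}); enqueue []
  #3 pop 2: in={1} → {1} (was {}); enqueue [1]
  #4 pop 3: in={} → {0,2,3,4} (no change)
  #5 pop 4: in={0,2,3,4} → {0,1,2,3,4} (was {}); enqueue [0,2]
  #6 pop 5: in={0,2,3,4} → {0,3,4} (was {}); enqueue []
  #7 pop 6: in={0,1,3,4} → {1,3,4} (was {}); enqueue []
  #8 pop 1: in={1,3,4} → {1} (no change)
  #9 pop 0: in={0,1,2,3,4} → {0,1,2,3,4} (was {}); enqueue [1]
  #10 pop 2: in={0,1,2,3,4} → {0,1,2,3,4} (was {1}); enqueue []
  #11 pop 1: in={0,1,2,3,4} → {0,1} (was {1}); enqueue [2,6]
  #12 pop 2: in={0,1,2,3,4} → {0,1,2,3,4} (no change)
  #13 pop 6: in={0,1,3,4} → {1,3,4} (no change)

Fixpoint:
  val[0] = {0,1,2,3,4}
  val[1] = {0,1}
  val[2] = {0,1,2,3,4}
  val[3] = {0,2,3,4}
  val[4] = {0,1,2,3,4}
  val[5] = {0,3,4}
  val[6] = {1,3,4}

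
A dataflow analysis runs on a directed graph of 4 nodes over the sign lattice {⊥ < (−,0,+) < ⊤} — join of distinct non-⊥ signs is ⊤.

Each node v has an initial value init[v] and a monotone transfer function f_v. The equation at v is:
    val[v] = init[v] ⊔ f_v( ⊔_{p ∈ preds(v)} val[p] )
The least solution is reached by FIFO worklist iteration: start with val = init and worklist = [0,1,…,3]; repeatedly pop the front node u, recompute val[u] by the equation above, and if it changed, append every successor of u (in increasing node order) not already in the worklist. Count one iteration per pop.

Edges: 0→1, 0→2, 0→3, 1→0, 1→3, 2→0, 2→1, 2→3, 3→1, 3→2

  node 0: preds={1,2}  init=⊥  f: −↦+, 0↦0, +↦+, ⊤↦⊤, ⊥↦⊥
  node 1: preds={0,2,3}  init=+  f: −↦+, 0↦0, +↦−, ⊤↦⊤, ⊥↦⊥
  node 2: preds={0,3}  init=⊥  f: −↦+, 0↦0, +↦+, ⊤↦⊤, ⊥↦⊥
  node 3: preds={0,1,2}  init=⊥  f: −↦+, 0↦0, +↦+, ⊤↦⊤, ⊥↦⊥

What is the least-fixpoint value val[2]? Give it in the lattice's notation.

Worklist (10 pops):
  #1 pop 0: in=+ → + (was ⊥); enqueue []
  #2 pop 1: in=+ → ⊤ (was +); enqueue [0]
  #3 pop 2: in=+ → + (was ⊥); enqueue [1]
  #4 pop 3: in=⊤ → ⊤ (was ⊥); enqueue [2]
  #5 pop 0: in=⊤ → ⊤ (was +); enqueue [3]
  #6 pop 1: in=⊤ → ⊤ (no change)
  #7 pop 2: in=⊤ → ⊤ (was +); enqueue [0,1]
  #8 pop 3: in=⊤ → ⊤ (no change)
  #9 pop 0: in=⊤ → ⊤ (no change)
  #10 pop 1: in=⊤ → ⊤ (no change)

Fixpoint:
  val[0] = ⊤
  val[1] = ⊤
  val[2] = ⊤
  val[3] = ⊤

⊤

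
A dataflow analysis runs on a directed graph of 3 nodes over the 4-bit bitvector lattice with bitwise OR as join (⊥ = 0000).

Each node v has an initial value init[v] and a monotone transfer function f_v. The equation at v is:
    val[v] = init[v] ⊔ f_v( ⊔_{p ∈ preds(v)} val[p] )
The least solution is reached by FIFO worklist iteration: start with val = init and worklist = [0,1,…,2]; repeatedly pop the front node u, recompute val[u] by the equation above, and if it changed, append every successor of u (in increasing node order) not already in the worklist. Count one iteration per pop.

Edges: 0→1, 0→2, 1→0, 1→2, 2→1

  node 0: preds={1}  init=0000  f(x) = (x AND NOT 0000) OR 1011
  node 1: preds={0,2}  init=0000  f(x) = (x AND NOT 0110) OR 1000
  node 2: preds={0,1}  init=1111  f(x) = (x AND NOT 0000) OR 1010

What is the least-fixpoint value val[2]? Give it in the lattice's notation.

1111

Worklist (4 pops):
  #1 pop 0: in=0000 → 1011 (was 0000); enqueue []
  #2 pop 1: in=1111 → 1001 (was 0000); enqueue [0]
  #3 pop 2: in=1011 → 1111 (no change)
  #4 pop 0: in=1001 → 1011 (no change)

Fixpoint:
  val[0] = 1011
  val[1] = 1001
  val[2] = 1111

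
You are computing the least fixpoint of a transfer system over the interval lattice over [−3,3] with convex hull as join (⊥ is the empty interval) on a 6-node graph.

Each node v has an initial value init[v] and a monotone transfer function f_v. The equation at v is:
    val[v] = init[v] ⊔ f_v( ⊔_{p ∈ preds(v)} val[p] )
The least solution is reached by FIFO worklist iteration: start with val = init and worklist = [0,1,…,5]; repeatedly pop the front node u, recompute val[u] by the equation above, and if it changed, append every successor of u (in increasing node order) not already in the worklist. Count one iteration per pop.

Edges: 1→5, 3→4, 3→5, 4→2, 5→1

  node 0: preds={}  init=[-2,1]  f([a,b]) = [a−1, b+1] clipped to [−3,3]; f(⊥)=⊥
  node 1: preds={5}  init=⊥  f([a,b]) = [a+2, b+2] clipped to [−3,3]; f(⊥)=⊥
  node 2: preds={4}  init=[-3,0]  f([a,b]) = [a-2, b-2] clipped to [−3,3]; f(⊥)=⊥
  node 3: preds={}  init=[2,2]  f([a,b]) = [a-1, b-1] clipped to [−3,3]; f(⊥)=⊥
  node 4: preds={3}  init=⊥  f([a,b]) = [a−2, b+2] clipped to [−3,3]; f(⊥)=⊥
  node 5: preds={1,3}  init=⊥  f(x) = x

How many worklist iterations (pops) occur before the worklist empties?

10

Iteration log — 10 steps:
  step 1. node 0  ⊔preds=⊥  new=[-2,1]  stable
  step 2. node 1  ⊔preds=⊥  new=⊥  stable
  step 3. node 2  ⊔preds=⊥  new=[-3,0]  stable
  step 4. node 3  ⊔preds=⊥  new=[2,2]  stable
  step 5. node 4  ⊔preds=[2,2]  new=[0,3]  old=⊥  +wl: 2
  step 6. node 5  ⊔preds=[2,2]  new=[2,2]  old=⊥  +wl: 1
  step 7. node 2  ⊔preds=[0,3]  new=[-3,1]  old=[-3,0]  +wl: 
  step 8. node 1  ⊔preds=[2,2]  new=[3,3]  old=⊥  +wl: 5
  step 9. node 5  ⊔preds=[2,3]  new=[2,3]  old=[2,2]  +wl: 1
  step 10. node 1  ⊔preds=[2,3]  new=[3,3]  stable

Least fixpoint reached:
  node 0: [-2,1]
  node 1: [3,3]
  node 2: [-3,1]
  node 3: [2,2]
  node 4: [0,3]
  node 5: [2,3]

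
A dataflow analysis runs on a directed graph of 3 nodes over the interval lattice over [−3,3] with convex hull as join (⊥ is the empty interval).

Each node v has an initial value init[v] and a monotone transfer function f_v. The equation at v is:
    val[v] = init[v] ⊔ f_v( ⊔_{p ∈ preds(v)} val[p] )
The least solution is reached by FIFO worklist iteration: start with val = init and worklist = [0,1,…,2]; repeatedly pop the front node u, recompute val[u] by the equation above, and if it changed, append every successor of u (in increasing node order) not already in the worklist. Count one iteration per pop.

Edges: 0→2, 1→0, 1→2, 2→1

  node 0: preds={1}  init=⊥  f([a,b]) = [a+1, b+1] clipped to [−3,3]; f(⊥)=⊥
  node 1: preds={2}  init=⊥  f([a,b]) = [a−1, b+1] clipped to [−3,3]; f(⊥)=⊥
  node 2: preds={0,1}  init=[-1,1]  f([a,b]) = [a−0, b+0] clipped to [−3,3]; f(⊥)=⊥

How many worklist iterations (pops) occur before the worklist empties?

Trace (9 dequeues):
  [1] u=0 | in ⊥ | out ⊥ | ==
  [2] u=1 | in [-1,1] | out [-2,2] | prev ⊥ | push {0}
  [3] u=2 | in [-2,2] | out [-2,2] | prev [-1,1] | push {1}
  [4] u=0 | in [-2,2] | out [-1,3] | prev ⊥ | push {2}
  [5] u=1 | in [-2,2] | out [-3,3] | prev [-2,2] | push {0}
  [6] u=2 | in [-3,3] | out [-3,3] | prev [-2,2] | push {1}
  [7] u=0 | in [-3,3] | out [-2,3] | prev [-1,3] | push {2}
  [8] u=1 | in [-3,3] | out [-3,3] | ==
  [9] u=2 | in [-3,3] | out [-3,3] | ==

Converged values:
  [0] [-2,3]
  [1] [-3,3]
  [2] [-3,3]

9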